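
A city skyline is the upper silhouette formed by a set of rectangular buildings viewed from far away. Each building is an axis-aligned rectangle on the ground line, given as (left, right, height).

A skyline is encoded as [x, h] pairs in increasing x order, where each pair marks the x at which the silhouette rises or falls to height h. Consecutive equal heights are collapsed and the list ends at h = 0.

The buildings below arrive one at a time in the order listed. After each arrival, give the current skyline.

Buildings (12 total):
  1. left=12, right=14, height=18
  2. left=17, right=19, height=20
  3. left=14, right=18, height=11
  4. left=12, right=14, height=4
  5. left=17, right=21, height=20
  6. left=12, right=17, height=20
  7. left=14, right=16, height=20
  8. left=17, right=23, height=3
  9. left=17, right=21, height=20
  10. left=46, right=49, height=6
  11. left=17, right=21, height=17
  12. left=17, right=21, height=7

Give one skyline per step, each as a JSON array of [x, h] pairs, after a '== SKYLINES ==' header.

== SKYLINES ==
[[12,18],[14,0]]
[[12,18],[14,0],[17,20],[19,0]]
[[12,18],[14,11],[17,20],[19,0]]
[[12,18],[14,11],[17,20],[19,0]]
[[12,18],[14,11],[17,20],[21,0]]
[[12,20],[21,0]]
[[12,20],[21,0]]
[[12,20],[21,3],[23,0]]
[[12,20],[21,3],[23,0]]
[[12,20],[21,3],[23,0],[46,6],[49,0]]
[[12,20],[21,3],[23,0],[46,6],[49,0]]
[[12,20],[21,3],[23,0],[46,6],[49,0]]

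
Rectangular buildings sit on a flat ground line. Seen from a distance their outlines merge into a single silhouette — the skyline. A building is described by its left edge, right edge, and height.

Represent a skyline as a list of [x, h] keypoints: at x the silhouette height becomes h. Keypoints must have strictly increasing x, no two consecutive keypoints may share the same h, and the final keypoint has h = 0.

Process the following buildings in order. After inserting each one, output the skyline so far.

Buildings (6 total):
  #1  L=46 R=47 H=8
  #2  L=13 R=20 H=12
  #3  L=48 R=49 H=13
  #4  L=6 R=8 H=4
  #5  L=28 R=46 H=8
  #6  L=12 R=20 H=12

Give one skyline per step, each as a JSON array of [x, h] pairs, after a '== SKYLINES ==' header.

== SKYLINES ==
[[46,8],[47,0]]
[[13,12],[20,0],[46,8],[47,0]]
[[13,12],[20,0],[46,8],[47,0],[48,13],[49,0]]
[[6,4],[8,0],[13,12],[20,0],[46,8],[47,0],[48,13],[49,0]]
[[6,4],[8,0],[13,12],[20,0],[28,8],[47,0],[48,13],[49,0]]
[[6,4],[8,0],[12,12],[20,0],[28,8],[47,0],[48,13],[49,0]]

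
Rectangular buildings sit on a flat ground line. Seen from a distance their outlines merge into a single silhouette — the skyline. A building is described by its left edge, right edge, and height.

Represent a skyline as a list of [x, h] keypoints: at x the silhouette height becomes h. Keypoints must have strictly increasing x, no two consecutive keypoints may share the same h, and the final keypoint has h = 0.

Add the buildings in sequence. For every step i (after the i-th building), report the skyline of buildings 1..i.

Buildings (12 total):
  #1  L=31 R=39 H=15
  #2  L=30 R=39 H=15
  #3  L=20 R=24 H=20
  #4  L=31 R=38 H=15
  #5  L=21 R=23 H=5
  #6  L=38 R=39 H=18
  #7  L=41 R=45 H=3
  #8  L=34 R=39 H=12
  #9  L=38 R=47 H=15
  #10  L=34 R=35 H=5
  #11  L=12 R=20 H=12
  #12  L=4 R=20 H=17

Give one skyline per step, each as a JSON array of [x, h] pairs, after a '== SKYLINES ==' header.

== SKYLINES ==
[[31,15],[39,0]]
[[30,15],[39,0]]
[[20,20],[24,0],[30,15],[39,0]]
[[20,20],[24,0],[30,15],[39,0]]
[[20,20],[24,0],[30,15],[39,0]]
[[20,20],[24,0],[30,15],[38,18],[39,0]]
[[20,20],[24,0],[30,15],[38,18],[39,0],[41,3],[45,0]]
[[20,20],[24,0],[30,15],[38,18],[39,0],[41,3],[45,0]]
[[20,20],[24,0],[30,15],[38,18],[39,15],[47,0]]
[[20,20],[24,0],[30,15],[38,18],[39,15],[47,0]]
[[12,12],[20,20],[24,0],[30,15],[38,18],[39,15],[47,0]]
[[4,17],[20,20],[24,0],[30,15],[38,18],[39,15],[47,0]]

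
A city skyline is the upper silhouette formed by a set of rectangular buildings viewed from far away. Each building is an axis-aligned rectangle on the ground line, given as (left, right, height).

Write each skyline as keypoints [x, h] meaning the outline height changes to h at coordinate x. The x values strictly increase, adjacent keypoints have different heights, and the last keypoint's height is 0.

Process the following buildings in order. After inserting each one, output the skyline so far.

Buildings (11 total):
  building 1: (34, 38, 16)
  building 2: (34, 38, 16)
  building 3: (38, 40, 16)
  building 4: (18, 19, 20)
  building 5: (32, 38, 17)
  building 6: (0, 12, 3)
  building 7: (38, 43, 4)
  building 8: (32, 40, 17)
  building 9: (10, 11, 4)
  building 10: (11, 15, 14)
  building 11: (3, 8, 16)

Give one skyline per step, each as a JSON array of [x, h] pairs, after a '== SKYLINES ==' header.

== SKYLINES ==
[[34,16],[38,0]]
[[34,16],[38,0]]
[[34,16],[40,0]]
[[18,20],[19,0],[34,16],[40,0]]
[[18,20],[19,0],[32,17],[38,16],[40,0]]
[[0,3],[12,0],[18,20],[19,0],[32,17],[38,16],[40,0]]
[[0,3],[12,0],[18,20],[19,0],[32,17],[38,16],[40,4],[43,0]]
[[0,3],[12,0],[18,20],[19,0],[32,17],[40,4],[43,0]]
[[0,3],[10,4],[11,3],[12,0],[18,20],[19,0],[32,17],[40,4],[43,0]]
[[0,3],[10,4],[11,14],[15,0],[18,20],[19,0],[32,17],[40,4],[43,0]]
[[0,3],[3,16],[8,3],[10,4],[11,14],[15,0],[18,20],[19,0],[32,17],[40,4],[43,0]]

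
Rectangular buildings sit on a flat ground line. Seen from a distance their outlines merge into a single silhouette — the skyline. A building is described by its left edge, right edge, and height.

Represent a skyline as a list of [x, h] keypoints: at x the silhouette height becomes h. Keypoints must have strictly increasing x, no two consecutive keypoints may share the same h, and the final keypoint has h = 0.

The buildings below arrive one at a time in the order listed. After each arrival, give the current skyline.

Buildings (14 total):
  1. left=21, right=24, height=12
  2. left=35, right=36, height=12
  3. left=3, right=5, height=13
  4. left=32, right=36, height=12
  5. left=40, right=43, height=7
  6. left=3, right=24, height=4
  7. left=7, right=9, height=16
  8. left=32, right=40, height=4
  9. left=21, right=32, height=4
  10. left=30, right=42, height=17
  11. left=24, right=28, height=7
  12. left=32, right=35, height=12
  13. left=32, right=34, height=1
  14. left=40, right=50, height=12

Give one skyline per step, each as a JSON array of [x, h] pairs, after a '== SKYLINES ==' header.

== SKYLINES ==
[[21,12],[24,0]]
[[21,12],[24,0],[35,12],[36,0]]
[[3,13],[5,0],[21,12],[24,0],[35,12],[36,0]]
[[3,13],[5,0],[21,12],[24,0],[32,12],[36,0]]
[[3,13],[5,0],[21,12],[24,0],[32,12],[36,0],[40,7],[43,0]]
[[3,13],[5,4],[21,12],[24,0],[32,12],[36,0],[40,7],[43,0]]
[[3,13],[5,4],[7,16],[9,4],[21,12],[24,0],[32,12],[36,0],[40,7],[43,0]]
[[3,13],[5,4],[7,16],[9,4],[21,12],[24,0],[32,12],[36,4],[40,7],[43,0]]
[[3,13],[5,4],[7,16],[9,4],[21,12],[24,4],[32,12],[36,4],[40,7],[43,0]]
[[3,13],[5,4],[7,16],[9,4],[21,12],[24,4],[30,17],[42,7],[43,0]]
[[3,13],[5,4],[7,16],[9,4],[21,12],[24,7],[28,4],[30,17],[42,7],[43,0]]
[[3,13],[5,4],[7,16],[9,4],[21,12],[24,7],[28,4],[30,17],[42,7],[43,0]]
[[3,13],[5,4],[7,16],[9,4],[21,12],[24,7],[28,4],[30,17],[42,7],[43,0]]
[[3,13],[5,4],[7,16],[9,4],[21,12],[24,7],[28,4],[30,17],[42,12],[50,0]]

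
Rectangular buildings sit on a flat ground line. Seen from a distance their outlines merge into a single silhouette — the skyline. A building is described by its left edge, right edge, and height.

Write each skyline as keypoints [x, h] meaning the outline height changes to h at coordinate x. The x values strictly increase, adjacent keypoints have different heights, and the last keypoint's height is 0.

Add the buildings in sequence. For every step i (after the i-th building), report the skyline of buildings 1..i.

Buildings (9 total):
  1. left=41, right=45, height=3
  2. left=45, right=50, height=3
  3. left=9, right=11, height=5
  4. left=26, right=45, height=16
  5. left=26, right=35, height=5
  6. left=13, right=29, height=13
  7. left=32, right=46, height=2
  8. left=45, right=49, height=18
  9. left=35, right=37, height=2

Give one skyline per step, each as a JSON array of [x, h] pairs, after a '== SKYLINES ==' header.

== SKYLINES ==
[[41,3],[45,0]]
[[41,3],[50,0]]
[[9,5],[11,0],[41,3],[50,0]]
[[9,5],[11,0],[26,16],[45,3],[50,0]]
[[9,5],[11,0],[26,16],[45,3],[50,0]]
[[9,5],[11,0],[13,13],[26,16],[45,3],[50,0]]
[[9,5],[11,0],[13,13],[26,16],[45,3],[50,0]]
[[9,5],[11,0],[13,13],[26,16],[45,18],[49,3],[50,0]]
[[9,5],[11,0],[13,13],[26,16],[45,18],[49,3],[50,0]]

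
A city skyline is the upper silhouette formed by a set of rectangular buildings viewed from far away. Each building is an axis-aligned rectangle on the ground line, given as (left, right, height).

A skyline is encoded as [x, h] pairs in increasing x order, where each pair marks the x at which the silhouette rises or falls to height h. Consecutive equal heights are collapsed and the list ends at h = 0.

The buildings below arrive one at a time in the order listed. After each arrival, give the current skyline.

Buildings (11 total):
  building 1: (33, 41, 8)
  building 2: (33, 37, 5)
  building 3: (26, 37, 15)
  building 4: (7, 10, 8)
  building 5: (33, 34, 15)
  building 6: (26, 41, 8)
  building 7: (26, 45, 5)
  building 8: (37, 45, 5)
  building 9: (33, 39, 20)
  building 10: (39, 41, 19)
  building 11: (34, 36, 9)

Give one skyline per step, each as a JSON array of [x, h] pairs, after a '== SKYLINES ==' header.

== SKYLINES ==
[[33,8],[41,0]]
[[33,8],[41,0]]
[[26,15],[37,8],[41,0]]
[[7,8],[10,0],[26,15],[37,8],[41,0]]
[[7,8],[10,0],[26,15],[37,8],[41,0]]
[[7,8],[10,0],[26,15],[37,8],[41,0]]
[[7,8],[10,0],[26,15],[37,8],[41,5],[45,0]]
[[7,8],[10,0],[26,15],[37,8],[41,5],[45,0]]
[[7,8],[10,0],[26,15],[33,20],[39,8],[41,5],[45,0]]
[[7,8],[10,0],[26,15],[33,20],[39,19],[41,5],[45,0]]
[[7,8],[10,0],[26,15],[33,20],[39,19],[41,5],[45,0]]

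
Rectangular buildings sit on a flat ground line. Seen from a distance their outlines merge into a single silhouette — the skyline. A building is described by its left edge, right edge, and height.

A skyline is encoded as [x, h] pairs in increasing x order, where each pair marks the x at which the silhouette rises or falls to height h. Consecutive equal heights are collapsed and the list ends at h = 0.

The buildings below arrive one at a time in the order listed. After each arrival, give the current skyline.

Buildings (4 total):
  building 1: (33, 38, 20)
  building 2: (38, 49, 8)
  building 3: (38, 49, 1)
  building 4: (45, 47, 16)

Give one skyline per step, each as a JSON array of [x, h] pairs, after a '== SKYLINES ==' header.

== SKYLINES ==
[[33,20],[38,0]]
[[33,20],[38,8],[49,0]]
[[33,20],[38,8],[49,0]]
[[33,20],[38,8],[45,16],[47,8],[49,0]]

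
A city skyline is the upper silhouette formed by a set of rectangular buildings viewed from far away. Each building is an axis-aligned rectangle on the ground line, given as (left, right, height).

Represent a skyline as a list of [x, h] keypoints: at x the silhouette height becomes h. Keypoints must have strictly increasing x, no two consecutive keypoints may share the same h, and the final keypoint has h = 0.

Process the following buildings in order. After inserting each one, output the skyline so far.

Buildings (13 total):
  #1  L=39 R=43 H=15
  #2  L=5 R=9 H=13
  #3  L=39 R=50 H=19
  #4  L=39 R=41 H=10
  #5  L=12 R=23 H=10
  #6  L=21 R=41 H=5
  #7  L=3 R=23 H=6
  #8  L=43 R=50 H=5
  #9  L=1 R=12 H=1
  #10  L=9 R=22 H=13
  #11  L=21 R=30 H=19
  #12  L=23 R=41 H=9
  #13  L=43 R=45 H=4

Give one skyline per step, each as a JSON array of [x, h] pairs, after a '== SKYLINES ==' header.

== SKYLINES ==
[[39,15],[43,0]]
[[5,13],[9,0],[39,15],[43,0]]
[[5,13],[9,0],[39,19],[50,0]]
[[5,13],[9,0],[39,19],[50,0]]
[[5,13],[9,0],[12,10],[23,0],[39,19],[50,0]]
[[5,13],[9,0],[12,10],[23,5],[39,19],[50,0]]
[[3,6],[5,13],[9,6],[12,10],[23,5],[39,19],[50,0]]
[[3,6],[5,13],[9,6],[12,10],[23,5],[39,19],[50,0]]
[[1,1],[3,6],[5,13],[9,6],[12,10],[23,5],[39,19],[50,0]]
[[1,1],[3,6],[5,13],[22,10],[23,5],[39,19],[50,0]]
[[1,1],[3,6],[5,13],[21,19],[30,5],[39,19],[50,0]]
[[1,1],[3,6],[5,13],[21,19],[30,9],[39,19],[50,0]]
[[1,1],[3,6],[5,13],[21,19],[30,9],[39,19],[50,0]]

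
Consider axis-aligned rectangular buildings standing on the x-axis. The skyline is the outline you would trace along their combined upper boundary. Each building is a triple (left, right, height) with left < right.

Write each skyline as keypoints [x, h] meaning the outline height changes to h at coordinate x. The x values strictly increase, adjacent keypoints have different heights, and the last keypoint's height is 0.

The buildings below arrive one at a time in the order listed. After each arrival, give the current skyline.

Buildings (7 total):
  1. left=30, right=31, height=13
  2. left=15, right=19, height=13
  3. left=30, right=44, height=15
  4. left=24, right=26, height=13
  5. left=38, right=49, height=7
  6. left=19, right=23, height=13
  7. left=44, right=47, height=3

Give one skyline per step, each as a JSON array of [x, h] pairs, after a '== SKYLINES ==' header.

== SKYLINES ==
[[30,13],[31,0]]
[[15,13],[19,0],[30,13],[31,0]]
[[15,13],[19,0],[30,15],[44,0]]
[[15,13],[19,0],[24,13],[26,0],[30,15],[44,0]]
[[15,13],[19,0],[24,13],[26,0],[30,15],[44,7],[49,0]]
[[15,13],[23,0],[24,13],[26,0],[30,15],[44,7],[49,0]]
[[15,13],[23,0],[24,13],[26,0],[30,15],[44,7],[49,0]]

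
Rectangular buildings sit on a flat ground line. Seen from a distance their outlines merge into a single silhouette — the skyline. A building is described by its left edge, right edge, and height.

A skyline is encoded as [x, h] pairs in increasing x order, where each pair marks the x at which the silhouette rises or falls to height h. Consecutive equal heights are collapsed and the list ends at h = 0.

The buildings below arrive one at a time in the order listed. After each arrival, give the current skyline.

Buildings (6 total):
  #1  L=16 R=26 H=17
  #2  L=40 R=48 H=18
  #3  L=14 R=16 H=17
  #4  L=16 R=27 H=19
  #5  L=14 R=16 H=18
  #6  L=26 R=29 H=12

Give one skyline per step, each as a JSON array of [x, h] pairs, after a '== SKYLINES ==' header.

== SKYLINES ==
[[16,17],[26,0]]
[[16,17],[26,0],[40,18],[48,0]]
[[14,17],[26,0],[40,18],[48,0]]
[[14,17],[16,19],[27,0],[40,18],[48,0]]
[[14,18],[16,19],[27,0],[40,18],[48,0]]
[[14,18],[16,19],[27,12],[29,0],[40,18],[48,0]]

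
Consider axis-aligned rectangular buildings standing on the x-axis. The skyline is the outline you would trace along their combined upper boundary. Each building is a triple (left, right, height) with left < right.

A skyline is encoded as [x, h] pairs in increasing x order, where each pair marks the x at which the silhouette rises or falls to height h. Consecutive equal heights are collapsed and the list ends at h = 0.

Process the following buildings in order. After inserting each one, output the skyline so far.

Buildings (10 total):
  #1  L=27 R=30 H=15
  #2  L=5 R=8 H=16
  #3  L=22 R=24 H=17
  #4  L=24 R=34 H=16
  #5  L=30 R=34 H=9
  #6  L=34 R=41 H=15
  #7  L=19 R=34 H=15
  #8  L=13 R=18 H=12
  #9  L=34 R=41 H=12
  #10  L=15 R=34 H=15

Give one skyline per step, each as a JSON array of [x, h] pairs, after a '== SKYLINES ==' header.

== SKYLINES ==
[[27,15],[30,0]]
[[5,16],[8,0],[27,15],[30,0]]
[[5,16],[8,0],[22,17],[24,0],[27,15],[30,0]]
[[5,16],[8,0],[22,17],[24,16],[34,0]]
[[5,16],[8,0],[22,17],[24,16],[34,0]]
[[5,16],[8,0],[22,17],[24,16],[34,15],[41,0]]
[[5,16],[8,0],[19,15],[22,17],[24,16],[34,15],[41,0]]
[[5,16],[8,0],[13,12],[18,0],[19,15],[22,17],[24,16],[34,15],[41,0]]
[[5,16],[8,0],[13,12],[18,0],[19,15],[22,17],[24,16],[34,15],[41,0]]
[[5,16],[8,0],[13,12],[15,15],[22,17],[24,16],[34,15],[41,0]]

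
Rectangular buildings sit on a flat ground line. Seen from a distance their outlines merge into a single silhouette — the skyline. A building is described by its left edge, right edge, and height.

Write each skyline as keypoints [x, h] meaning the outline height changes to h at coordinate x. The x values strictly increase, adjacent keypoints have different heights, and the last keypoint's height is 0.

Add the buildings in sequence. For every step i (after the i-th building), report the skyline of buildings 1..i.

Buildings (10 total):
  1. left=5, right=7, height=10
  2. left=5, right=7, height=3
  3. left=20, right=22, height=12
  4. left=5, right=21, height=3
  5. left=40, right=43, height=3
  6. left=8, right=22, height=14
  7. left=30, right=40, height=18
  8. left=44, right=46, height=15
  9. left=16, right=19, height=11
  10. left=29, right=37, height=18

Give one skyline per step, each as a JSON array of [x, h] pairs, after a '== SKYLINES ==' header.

== SKYLINES ==
[[5,10],[7,0]]
[[5,10],[7,0]]
[[5,10],[7,0],[20,12],[22,0]]
[[5,10],[7,3],[20,12],[22,0]]
[[5,10],[7,3],[20,12],[22,0],[40,3],[43,0]]
[[5,10],[7,3],[8,14],[22,0],[40,3],[43,0]]
[[5,10],[7,3],[8,14],[22,0],[30,18],[40,3],[43,0]]
[[5,10],[7,3],[8,14],[22,0],[30,18],[40,3],[43,0],[44,15],[46,0]]
[[5,10],[7,3],[8,14],[22,0],[30,18],[40,3],[43,0],[44,15],[46,0]]
[[5,10],[7,3],[8,14],[22,0],[29,18],[40,3],[43,0],[44,15],[46,0]]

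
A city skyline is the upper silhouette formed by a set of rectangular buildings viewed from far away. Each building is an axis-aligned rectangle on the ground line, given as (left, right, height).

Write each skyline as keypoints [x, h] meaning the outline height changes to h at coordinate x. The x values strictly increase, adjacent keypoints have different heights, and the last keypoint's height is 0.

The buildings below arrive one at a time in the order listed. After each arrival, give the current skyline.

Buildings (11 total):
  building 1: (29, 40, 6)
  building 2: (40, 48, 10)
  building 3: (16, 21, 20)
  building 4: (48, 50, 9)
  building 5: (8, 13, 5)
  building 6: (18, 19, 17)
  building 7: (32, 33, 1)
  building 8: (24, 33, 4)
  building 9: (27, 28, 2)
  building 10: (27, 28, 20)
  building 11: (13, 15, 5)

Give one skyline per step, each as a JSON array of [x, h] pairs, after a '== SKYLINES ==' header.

== SKYLINES ==
[[29,6],[40,0]]
[[29,6],[40,10],[48,0]]
[[16,20],[21,0],[29,6],[40,10],[48,0]]
[[16,20],[21,0],[29,6],[40,10],[48,9],[50,0]]
[[8,5],[13,0],[16,20],[21,0],[29,6],[40,10],[48,9],[50,0]]
[[8,5],[13,0],[16,20],[21,0],[29,6],[40,10],[48,9],[50,0]]
[[8,5],[13,0],[16,20],[21,0],[29,6],[40,10],[48,9],[50,0]]
[[8,5],[13,0],[16,20],[21,0],[24,4],[29,6],[40,10],[48,9],[50,0]]
[[8,5],[13,0],[16,20],[21,0],[24,4],[29,6],[40,10],[48,9],[50,0]]
[[8,5],[13,0],[16,20],[21,0],[24,4],[27,20],[28,4],[29,6],[40,10],[48,9],[50,0]]
[[8,5],[15,0],[16,20],[21,0],[24,4],[27,20],[28,4],[29,6],[40,10],[48,9],[50,0]]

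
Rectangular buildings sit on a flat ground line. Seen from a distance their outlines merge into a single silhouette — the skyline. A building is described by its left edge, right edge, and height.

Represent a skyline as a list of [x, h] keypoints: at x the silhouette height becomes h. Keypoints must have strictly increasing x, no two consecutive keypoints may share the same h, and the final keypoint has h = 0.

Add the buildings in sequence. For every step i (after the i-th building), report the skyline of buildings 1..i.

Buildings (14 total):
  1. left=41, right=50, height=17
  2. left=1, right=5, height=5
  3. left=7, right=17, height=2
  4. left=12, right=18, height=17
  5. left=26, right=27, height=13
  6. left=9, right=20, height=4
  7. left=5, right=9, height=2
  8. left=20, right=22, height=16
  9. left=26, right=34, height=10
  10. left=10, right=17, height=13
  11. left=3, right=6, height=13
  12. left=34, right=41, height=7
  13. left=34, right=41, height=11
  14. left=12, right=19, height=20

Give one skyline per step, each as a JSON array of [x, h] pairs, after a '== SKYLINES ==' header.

== SKYLINES ==
[[41,17],[50,0]]
[[1,5],[5,0],[41,17],[50,0]]
[[1,5],[5,0],[7,2],[17,0],[41,17],[50,0]]
[[1,5],[5,0],[7,2],[12,17],[18,0],[41,17],[50,0]]
[[1,5],[5,0],[7,2],[12,17],[18,0],[26,13],[27,0],[41,17],[50,0]]
[[1,5],[5,0],[7,2],[9,4],[12,17],[18,4],[20,0],[26,13],[27,0],[41,17],[50,0]]
[[1,5],[5,2],[9,4],[12,17],[18,4],[20,0],[26,13],[27,0],[41,17],[50,0]]
[[1,5],[5,2],[9,4],[12,17],[18,4],[20,16],[22,0],[26,13],[27,0],[41,17],[50,0]]
[[1,5],[5,2],[9,4],[12,17],[18,4],[20,16],[22,0],[26,13],[27,10],[34,0],[41,17],[50,0]]
[[1,5],[5,2],[9,4],[10,13],[12,17],[18,4],[20,16],[22,0],[26,13],[27,10],[34,0],[41,17],[50,0]]
[[1,5],[3,13],[6,2],[9,4],[10,13],[12,17],[18,4],[20,16],[22,0],[26,13],[27,10],[34,0],[41,17],[50,0]]
[[1,5],[3,13],[6,2],[9,4],[10,13],[12,17],[18,4],[20,16],[22,0],[26,13],[27,10],[34,7],[41,17],[50,0]]
[[1,5],[3,13],[6,2],[9,4],[10,13],[12,17],[18,4],[20,16],[22,0],[26,13],[27,10],[34,11],[41,17],[50,0]]
[[1,5],[3,13],[6,2],[9,4],[10,13],[12,20],[19,4],[20,16],[22,0],[26,13],[27,10],[34,11],[41,17],[50,0]]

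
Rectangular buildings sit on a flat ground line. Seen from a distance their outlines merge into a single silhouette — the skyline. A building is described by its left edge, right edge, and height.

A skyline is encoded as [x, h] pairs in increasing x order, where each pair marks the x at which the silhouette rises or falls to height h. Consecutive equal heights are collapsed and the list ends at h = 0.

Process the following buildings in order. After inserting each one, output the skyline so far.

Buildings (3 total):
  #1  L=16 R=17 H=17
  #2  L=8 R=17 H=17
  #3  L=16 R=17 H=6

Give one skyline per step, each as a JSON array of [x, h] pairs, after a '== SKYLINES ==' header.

== SKYLINES ==
[[16,17],[17,0]]
[[8,17],[17,0]]
[[8,17],[17,0]]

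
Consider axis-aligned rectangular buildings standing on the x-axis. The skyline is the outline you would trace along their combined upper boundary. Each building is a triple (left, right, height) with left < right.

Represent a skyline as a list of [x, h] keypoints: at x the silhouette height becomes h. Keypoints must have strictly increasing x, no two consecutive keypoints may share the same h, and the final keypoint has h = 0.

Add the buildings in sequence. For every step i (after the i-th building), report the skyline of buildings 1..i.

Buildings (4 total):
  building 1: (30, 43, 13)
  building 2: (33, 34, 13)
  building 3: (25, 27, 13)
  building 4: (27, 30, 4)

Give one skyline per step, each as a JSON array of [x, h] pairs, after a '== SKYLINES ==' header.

== SKYLINES ==
[[30,13],[43,0]]
[[30,13],[43,0]]
[[25,13],[27,0],[30,13],[43,0]]
[[25,13],[27,4],[30,13],[43,0]]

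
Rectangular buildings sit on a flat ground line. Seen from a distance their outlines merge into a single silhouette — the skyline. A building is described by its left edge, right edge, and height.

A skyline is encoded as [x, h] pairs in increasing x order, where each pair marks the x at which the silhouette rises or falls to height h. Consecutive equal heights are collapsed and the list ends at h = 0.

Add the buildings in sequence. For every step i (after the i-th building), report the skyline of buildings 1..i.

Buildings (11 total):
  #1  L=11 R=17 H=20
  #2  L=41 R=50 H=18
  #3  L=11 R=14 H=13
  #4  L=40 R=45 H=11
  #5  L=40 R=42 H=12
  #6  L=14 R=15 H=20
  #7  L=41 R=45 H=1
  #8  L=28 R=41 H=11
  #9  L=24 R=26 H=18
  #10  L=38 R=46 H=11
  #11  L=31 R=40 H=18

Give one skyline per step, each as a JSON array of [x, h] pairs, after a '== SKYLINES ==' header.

== SKYLINES ==
[[11,20],[17,0]]
[[11,20],[17,0],[41,18],[50,0]]
[[11,20],[17,0],[41,18],[50,0]]
[[11,20],[17,0],[40,11],[41,18],[50,0]]
[[11,20],[17,0],[40,12],[41,18],[50,0]]
[[11,20],[17,0],[40,12],[41,18],[50,0]]
[[11,20],[17,0],[40,12],[41,18],[50,0]]
[[11,20],[17,0],[28,11],[40,12],[41,18],[50,0]]
[[11,20],[17,0],[24,18],[26,0],[28,11],[40,12],[41,18],[50,0]]
[[11,20],[17,0],[24,18],[26,0],[28,11],[40,12],[41,18],[50,0]]
[[11,20],[17,0],[24,18],[26,0],[28,11],[31,18],[40,12],[41,18],[50,0]]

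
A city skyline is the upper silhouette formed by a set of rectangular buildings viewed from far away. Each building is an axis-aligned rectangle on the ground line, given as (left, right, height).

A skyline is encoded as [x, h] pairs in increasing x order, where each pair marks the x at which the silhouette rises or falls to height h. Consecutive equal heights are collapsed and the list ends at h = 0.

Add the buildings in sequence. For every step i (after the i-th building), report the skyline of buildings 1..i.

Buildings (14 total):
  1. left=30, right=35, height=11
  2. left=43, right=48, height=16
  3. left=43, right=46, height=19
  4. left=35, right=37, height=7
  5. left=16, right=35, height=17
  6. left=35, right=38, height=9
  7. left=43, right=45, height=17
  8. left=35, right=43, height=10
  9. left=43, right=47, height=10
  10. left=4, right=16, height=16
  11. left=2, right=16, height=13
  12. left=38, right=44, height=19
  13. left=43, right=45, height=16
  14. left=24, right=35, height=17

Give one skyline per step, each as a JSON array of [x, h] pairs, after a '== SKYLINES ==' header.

== SKYLINES ==
[[30,11],[35,0]]
[[30,11],[35,0],[43,16],[48,0]]
[[30,11],[35,0],[43,19],[46,16],[48,0]]
[[30,11],[35,7],[37,0],[43,19],[46,16],[48,0]]
[[16,17],[35,7],[37,0],[43,19],[46,16],[48,0]]
[[16,17],[35,9],[38,0],[43,19],[46,16],[48,0]]
[[16,17],[35,9],[38,0],[43,19],[46,16],[48,0]]
[[16,17],[35,10],[43,19],[46,16],[48,0]]
[[16,17],[35,10],[43,19],[46,16],[48,0]]
[[4,16],[16,17],[35,10],[43,19],[46,16],[48,0]]
[[2,13],[4,16],[16,17],[35,10],[43,19],[46,16],[48,0]]
[[2,13],[4,16],[16,17],[35,10],[38,19],[46,16],[48,0]]
[[2,13],[4,16],[16,17],[35,10],[38,19],[46,16],[48,0]]
[[2,13],[4,16],[16,17],[35,10],[38,19],[46,16],[48,0]]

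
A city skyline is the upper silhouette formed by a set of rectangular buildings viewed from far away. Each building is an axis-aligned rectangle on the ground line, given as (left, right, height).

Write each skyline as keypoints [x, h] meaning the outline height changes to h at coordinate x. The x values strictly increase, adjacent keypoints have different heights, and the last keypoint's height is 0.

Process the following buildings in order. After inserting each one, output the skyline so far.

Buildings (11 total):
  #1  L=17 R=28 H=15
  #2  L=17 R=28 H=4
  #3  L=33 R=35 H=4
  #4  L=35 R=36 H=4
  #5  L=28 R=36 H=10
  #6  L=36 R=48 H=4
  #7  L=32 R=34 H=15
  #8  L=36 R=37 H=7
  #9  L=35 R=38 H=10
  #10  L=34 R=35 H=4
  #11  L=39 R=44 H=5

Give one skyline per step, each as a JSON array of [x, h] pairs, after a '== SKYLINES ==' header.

== SKYLINES ==
[[17,15],[28,0]]
[[17,15],[28,0]]
[[17,15],[28,0],[33,4],[35,0]]
[[17,15],[28,0],[33,4],[36,0]]
[[17,15],[28,10],[36,0]]
[[17,15],[28,10],[36,4],[48,0]]
[[17,15],[28,10],[32,15],[34,10],[36,4],[48,0]]
[[17,15],[28,10],[32,15],[34,10],[36,7],[37,4],[48,0]]
[[17,15],[28,10],[32,15],[34,10],[38,4],[48,0]]
[[17,15],[28,10],[32,15],[34,10],[38,4],[48,0]]
[[17,15],[28,10],[32,15],[34,10],[38,4],[39,5],[44,4],[48,0]]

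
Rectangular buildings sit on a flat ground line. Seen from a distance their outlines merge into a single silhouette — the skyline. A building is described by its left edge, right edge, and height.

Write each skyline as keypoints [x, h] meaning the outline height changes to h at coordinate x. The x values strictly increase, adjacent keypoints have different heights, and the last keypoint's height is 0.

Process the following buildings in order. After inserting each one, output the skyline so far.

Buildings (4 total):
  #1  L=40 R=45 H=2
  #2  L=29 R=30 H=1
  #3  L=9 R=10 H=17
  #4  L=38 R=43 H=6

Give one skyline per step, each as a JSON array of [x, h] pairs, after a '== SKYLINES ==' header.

== SKYLINES ==
[[40,2],[45,0]]
[[29,1],[30,0],[40,2],[45,0]]
[[9,17],[10,0],[29,1],[30,0],[40,2],[45,0]]
[[9,17],[10,0],[29,1],[30,0],[38,6],[43,2],[45,0]]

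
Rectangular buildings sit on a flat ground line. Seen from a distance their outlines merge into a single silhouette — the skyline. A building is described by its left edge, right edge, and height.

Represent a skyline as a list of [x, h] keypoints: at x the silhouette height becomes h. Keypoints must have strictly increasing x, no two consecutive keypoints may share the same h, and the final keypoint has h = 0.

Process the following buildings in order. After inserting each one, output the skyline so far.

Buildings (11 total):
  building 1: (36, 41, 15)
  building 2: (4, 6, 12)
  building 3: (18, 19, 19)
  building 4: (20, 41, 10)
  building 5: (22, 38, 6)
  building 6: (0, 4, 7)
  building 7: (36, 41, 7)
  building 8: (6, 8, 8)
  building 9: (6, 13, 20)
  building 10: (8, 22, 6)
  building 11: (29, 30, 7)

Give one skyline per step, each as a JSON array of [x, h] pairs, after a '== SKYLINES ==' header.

== SKYLINES ==
[[36,15],[41,0]]
[[4,12],[6,0],[36,15],[41,0]]
[[4,12],[6,0],[18,19],[19,0],[36,15],[41,0]]
[[4,12],[6,0],[18,19],[19,0],[20,10],[36,15],[41,0]]
[[4,12],[6,0],[18,19],[19,0],[20,10],[36,15],[41,0]]
[[0,7],[4,12],[6,0],[18,19],[19,0],[20,10],[36,15],[41,0]]
[[0,7],[4,12],[6,0],[18,19],[19,0],[20,10],[36,15],[41,0]]
[[0,7],[4,12],[6,8],[8,0],[18,19],[19,0],[20,10],[36,15],[41,0]]
[[0,7],[4,12],[6,20],[13,0],[18,19],[19,0],[20,10],[36,15],[41,0]]
[[0,7],[4,12],[6,20],[13,6],[18,19],[19,6],[20,10],[36,15],[41,0]]
[[0,7],[4,12],[6,20],[13,6],[18,19],[19,6],[20,10],[36,15],[41,0]]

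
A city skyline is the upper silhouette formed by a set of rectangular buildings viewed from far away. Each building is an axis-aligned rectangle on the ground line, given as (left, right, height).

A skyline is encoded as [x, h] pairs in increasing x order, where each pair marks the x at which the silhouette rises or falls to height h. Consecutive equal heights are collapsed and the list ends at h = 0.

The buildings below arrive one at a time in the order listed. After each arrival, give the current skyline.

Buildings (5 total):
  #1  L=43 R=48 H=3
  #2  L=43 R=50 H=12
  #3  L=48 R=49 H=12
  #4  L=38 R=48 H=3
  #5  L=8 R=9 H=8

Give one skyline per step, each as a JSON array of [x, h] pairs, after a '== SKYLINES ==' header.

== SKYLINES ==
[[43,3],[48,0]]
[[43,12],[50,0]]
[[43,12],[50,0]]
[[38,3],[43,12],[50,0]]
[[8,8],[9,0],[38,3],[43,12],[50,0]]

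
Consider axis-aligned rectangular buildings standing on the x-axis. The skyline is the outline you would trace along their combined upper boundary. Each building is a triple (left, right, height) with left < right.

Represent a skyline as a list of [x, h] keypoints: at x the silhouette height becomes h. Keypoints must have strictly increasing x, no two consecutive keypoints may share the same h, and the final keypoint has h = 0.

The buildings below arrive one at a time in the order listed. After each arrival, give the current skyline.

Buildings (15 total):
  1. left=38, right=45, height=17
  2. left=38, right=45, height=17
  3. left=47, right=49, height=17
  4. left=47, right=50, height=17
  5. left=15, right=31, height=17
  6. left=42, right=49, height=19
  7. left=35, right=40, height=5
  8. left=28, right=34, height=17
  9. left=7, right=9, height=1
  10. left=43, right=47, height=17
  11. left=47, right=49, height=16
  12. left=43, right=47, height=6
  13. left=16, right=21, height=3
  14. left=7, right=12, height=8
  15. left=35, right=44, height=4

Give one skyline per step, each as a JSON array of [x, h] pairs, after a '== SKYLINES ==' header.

== SKYLINES ==
[[38,17],[45,0]]
[[38,17],[45,0]]
[[38,17],[45,0],[47,17],[49,0]]
[[38,17],[45,0],[47,17],[50,0]]
[[15,17],[31,0],[38,17],[45,0],[47,17],[50,0]]
[[15,17],[31,0],[38,17],[42,19],[49,17],[50,0]]
[[15,17],[31,0],[35,5],[38,17],[42,19],[49,17],[50,0]]
[[15,17],[34,0],[35,5],[38,17],[42,19],[49,17],[50,0]]
[[7,1],[9,0],[15,17],[34,0],[35,5],[38,17],[42,19],[49,17],[50,0]]
[[7,1],[9,0],[15,17],[34,0],[35,5],[38,17],[42,19],[49,17],[50,0]]
[[7,1],[9,0],[15,17],[34,0],[35,5],[38,17],[42,19],[49,17],[50,0]]
[[7,1],[9,0],[15,17],[34,0],[35,5],[38,17],[42,19],[49,17],[50,0]]
[[7,1],[9,0],[15,17],[34,0],[35,5],[38,17],[42,19],[49,17],[50,0]]
[[7,8],[12,0],[15,17],[34,0],[35,5],[38,17],[42,19],[49,17],[50,0]]
[[7,8],[12,0],[15,17],[34,0],[35,5],[38,17],[42,19],[49,17],[50,0]]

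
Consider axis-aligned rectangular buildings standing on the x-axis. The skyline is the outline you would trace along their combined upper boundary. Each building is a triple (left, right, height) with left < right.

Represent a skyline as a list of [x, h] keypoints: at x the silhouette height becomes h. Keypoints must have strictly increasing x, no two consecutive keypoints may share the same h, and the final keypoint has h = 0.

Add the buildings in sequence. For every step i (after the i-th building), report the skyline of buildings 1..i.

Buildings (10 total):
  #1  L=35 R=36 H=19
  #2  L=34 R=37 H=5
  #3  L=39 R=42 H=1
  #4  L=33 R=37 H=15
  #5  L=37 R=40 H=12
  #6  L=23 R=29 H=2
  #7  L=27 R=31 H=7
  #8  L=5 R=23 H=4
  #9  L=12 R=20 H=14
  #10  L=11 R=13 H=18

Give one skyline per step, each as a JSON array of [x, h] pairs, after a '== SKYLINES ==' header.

== SKYLINES ==
[[35,19],[36,0]]
[[34,5],[35,19],[36,5],[37,0]]
[[34,5],[35,19],[36,5],[37,0],[39,1],[42,0]]
[[33,15],[35,19],[36,15],[37,0],[39,1],[42,0]]
[[33,15],[35,19],[36,15],[37,12],[40,1],[42,0]]
[[23,2],[29,0],[33,15],[35,19],[36,15],[37,12],[40,1],[42,0]]
[[23,2],[27,7],[31,0],[33,15],[35,19],[36,15],[37,12],[40,1],[42,0]]
[[5,4],[23,2],[27,7],[31,0],[33,15],[35,19],[36,15],[37,12],[40,1],[42,0]]
[[5,4],[12,14],[20,4],[23,2],[27,7],[31,0],[33,15],[35,19],[36,15],[37,12],[40,1],[42,0]]
[[5,4],[11,18],[13,14],[20,4],[23,2],[27,7],[31,0],[33,15],[35,19],[36,15],[37,12],[40,1],[42,0]]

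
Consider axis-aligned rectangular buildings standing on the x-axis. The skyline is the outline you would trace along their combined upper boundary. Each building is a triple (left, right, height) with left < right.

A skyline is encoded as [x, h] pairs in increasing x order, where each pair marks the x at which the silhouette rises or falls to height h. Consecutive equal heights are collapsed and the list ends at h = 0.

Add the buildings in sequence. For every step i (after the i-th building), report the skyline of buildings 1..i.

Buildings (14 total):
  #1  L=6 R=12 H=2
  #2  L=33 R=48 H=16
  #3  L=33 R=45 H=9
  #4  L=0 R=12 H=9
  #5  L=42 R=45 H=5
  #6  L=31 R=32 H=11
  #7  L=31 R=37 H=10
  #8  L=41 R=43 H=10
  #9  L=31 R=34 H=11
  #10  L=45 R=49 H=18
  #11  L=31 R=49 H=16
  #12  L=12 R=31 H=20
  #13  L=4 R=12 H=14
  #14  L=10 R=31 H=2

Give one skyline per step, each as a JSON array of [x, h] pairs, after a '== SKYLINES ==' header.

== SKYLINES ==
[[6,2],[12,0]]
[[6,2],[12,0],[33,16],[48,0]]
[[6,2],[12,0],[33,16],[48,0]]
[[0,9],[12,0],[33,16],[48,0]]
[[0,9],[12,0],[33,16],[48,0]]
[[0,9],[12,0],[31,11],[32,0],[33,16],[48,0]]
[[0,9],[12,0],[31,11],[32,10],[33,16],[48,0]]
[[0,9],[12,0],[31,11],[32,10],[33,16],[48,0]]
[[0,9],[12,0],[31,11],[33,16],[48,0]]
[[0,9],[12,0],[31,11],[33,16],[45,18],[49,0]]
[[0,9],[12,0],[31,16],[45,18],[49,0]]
[[0,9],[12,20],[31,16],[45,18],[49,0]]
[[0,9],[4,14],[12,20],[31,16],[45,18],[49,0]]
[[0,9],[4,14],[12,20],[31,16],[45,18],[49,0]]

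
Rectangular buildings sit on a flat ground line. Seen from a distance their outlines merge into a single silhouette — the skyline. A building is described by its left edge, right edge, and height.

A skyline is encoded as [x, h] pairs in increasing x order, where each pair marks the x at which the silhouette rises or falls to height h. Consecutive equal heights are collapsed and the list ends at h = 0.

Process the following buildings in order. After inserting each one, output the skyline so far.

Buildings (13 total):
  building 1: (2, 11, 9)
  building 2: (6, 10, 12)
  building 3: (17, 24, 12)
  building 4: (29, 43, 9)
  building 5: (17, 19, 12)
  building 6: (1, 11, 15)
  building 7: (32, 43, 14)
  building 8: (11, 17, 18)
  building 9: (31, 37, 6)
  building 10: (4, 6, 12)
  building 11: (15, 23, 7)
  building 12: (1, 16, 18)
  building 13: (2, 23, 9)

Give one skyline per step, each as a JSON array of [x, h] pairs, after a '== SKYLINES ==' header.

== SKYLINES ==
[[2,9],[11,0]]
[[2,9],[6,12],[10,9],[11,0]]
[[2,9],[6,12],[10,9],[11,0],[17,12],[24,0]]
[[2,9],[6,12],[10,9],[11,0],[17,12],[24,0],[29,9],[43,0]]
[[2,9],[6,12],[10,9],[11,0],[17,12],[24,0],[29,9],[43,0]]
[[1,15],[11,0],[17,12],[24,0],[29,9],[43,0]]
[[1,15],[11,0],[17,12],[24,0],[29,9],[32,14],[43,0]]
[[1,15],[11,18],[17,12],[24,0],[29,9],[32,14],[43,0]]
[[1,15],[11,18],[17,12],[24,0],[29,9],[32,14],[43,0]]
[[1,15],[11,18],[17,12],[24,0],[29,9],[32,14],[43,0]]
[[1,15],[11,18],[17,12],[24,0],[29,9],[32,14],[43,0]]
[[1,18],[17,12],[24,0],[29,9],[32,14],[43,0]]
[[1,18],[17,12],[24,0],[29,9],[32,14],[43,0]]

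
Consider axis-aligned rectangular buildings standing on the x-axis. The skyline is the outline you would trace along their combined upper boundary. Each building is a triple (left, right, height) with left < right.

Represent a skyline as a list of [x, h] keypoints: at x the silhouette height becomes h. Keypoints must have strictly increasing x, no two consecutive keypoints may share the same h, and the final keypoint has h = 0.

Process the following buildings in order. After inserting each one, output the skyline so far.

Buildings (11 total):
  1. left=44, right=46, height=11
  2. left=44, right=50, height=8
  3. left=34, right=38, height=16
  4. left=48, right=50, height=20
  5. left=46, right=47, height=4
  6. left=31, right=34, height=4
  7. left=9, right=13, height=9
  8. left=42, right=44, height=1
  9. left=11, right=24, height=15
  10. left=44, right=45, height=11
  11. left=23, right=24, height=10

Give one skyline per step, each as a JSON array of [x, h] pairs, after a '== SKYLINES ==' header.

== SKYLINES ==
[[44,11],[46,0]]
[[44,11],[46,8],[50,0]]
[[34,16],[38,0],[44,11],[46,8],[50,0]]
[[34,16],[38,0],[44,11],[46,8],[48,20],[50,0]]
[[34,16],[38,0],[44,11],[46,8],[48,20],[50,0]]
[[31,4],[34,16],[38,0],[44,11],[46,8],[48,20],[50,0]]
[[9,9],[13,0],[31,4],[34,16],[38,0],[44,11],[46,8],[48,20],[50,0]]
[[9,9],[13,0],[31,4],[34,16],[38,0],[42,1],[44,11],[46,8],[48,20],[50,0]]
[[9,9],[11,15],[24,0],[31,4],[34,16],[38,0],[42,1],[44,11],[46,8],[48,20],[50,0]]
[[9,9],[11,15],[24,0],[31,4],[34,16],[38,0],[42,1],[44,11],[46,8],[48,20],[50,0]]
[[9,9],[11,15],[24,0],[31,4],[34,16],[38,0],[42,1],[44,11],[46,8],[48,20],[50,0]]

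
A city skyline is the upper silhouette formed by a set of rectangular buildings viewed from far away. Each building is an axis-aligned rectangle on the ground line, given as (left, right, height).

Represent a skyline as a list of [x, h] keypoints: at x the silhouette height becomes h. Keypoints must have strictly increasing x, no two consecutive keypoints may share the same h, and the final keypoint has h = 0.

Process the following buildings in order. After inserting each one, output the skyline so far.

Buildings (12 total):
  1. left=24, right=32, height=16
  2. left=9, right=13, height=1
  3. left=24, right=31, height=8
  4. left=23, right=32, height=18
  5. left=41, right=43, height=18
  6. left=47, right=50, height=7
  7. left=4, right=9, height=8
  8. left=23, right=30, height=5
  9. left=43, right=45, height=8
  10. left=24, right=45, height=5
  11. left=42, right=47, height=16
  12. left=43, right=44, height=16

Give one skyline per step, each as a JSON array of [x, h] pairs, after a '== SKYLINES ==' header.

== SKYLINES ==
[[24,16],[32,0]]
[[9,1],[13,0],[24,16],[32,0]]
[[9,1],[13,0],[24,16],[32,0]]
[[9,1],[13,0],[23,18],[32,0]]
[[9,1],[13,0],[23,18],[32,0],[41,18],[43,0]]
[[9,1],[13,0],[23,18],[32,0],[41,18],[43,0],[47,7],[50,0]]
[[4,8],[9,1],[13,0],[23,18],[32,0],[41,18],[43,0],[47,7],[50,0]]
[[4,8],[9,1],[13,0],[23,18],[32,0],[41,18],[43,0],[47,7],[50,0]]
[[4,8],[9,1],[13,0],[23,18],[32,0],[41,18],[43,8],[45,0],[47,7],[50,0]]
[[4,8],[9,1],[13,0],[23,18],[32,5],[41,18],[43,8],[45,0],[47,7],[50,0]]
[[4,8],[9,1],[13,0],[23,18],[32,5],[41,18],[43,16],[47,7],[50,0]]
[[4,8],[9,1],[13,0],[23,18],[32,5],[41,18],[43,16],[47,7],[50,0]]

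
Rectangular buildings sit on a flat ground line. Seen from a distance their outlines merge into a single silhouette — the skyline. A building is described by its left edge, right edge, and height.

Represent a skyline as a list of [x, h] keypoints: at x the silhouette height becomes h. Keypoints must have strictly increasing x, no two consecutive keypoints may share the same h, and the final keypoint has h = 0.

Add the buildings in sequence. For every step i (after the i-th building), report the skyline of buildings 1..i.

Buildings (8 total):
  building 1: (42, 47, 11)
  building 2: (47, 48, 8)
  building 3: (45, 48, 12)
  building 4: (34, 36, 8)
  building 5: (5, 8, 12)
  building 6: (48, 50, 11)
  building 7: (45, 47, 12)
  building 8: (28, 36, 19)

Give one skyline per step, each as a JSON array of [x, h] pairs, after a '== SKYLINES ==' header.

== SKYLINES ==
[[42,11],[47,0]]
[[42,11],[47,8],[48,0]]
[[42,11],[45,12],[48,0]]
[[34,8],[36,0],[42,11],[45,12],[48,0]]
[[5,12],[8,0],[34,8],[36,0],[42,11],[45,12],[48,0]]
[[5,12],[8,0],[34,8],[36,0],[42,11],[45,12],[48,11],[50,0]]
[[5,12],[8,0],[34,8],[36,0],[42,11],[45,12],[48,11],[50,0]]
[[5,12],[8,0],[28,19],[36,0],[42,11],[45,12],[48,11],[50,0]]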